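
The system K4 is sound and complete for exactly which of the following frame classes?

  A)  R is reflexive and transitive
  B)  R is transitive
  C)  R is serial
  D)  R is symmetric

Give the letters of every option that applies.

B

(A) this class determines S4, not K4.
(B) K4 is sound and complete for exactly this class.
(C) this class determines D, not K4.
(D) this class determines KB, not K4.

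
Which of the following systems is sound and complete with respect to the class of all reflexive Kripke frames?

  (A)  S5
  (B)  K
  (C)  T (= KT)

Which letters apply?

(A) S5 is determined by the class of reflexive, symmetric, and transitive frames.
(B) K is determined by the class of arbitrary frames.
(C) T (= KT) is determined by exactly this class.

C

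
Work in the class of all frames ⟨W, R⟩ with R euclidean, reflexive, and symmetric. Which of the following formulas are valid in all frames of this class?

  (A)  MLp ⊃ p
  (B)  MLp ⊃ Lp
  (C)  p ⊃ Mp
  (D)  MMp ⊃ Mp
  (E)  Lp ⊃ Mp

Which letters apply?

A, B, C, D, E

A relation that is euclidean, reflexive, and symmetric is also serial and transitive.
(A) the dual of axiom B: valid iff R is symmetric. Every such R is symmetric — valid.
(B) MLp ⊃ Lp is the dual of axiom 5, which corresponds to the euclidean property. Every such R is euclidean — valid.
(C) the dual of axiom T: valid iff R is reflexive. Every such R is reflexive — valid.
(D) the dual of axiom 4: valid iff R is transitive. Every such R is transitive — valid.
(E) Lp ⊃ Mp is axiom D; it is valid on a frame exactly when R is serial. Every such R is serial, so valid.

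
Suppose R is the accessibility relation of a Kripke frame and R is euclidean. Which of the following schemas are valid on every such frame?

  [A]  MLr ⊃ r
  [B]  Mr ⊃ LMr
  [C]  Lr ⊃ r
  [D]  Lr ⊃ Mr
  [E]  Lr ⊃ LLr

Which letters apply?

B

(A) MLr ⊃ r is the dual of axiom B; it is valid on a frame exactly when R is symmetric. Such an R need not be symmetric, so not valid.
(B) Mr ⊃ LMr is axiom 5; it is valid on a frame exactly when R is euclidean. Every such R is euclidean, so valid.
(C) Lr ⊃ r is axiom T, which corresponds to reflexivity. Such an R need not be reflexive — not valid.
(D) axiom D: valid iff R is serial. Such an R need not be serial — not valid.
(E) Lr ⊃ LLr is axiom 4; it is valid on a frame exactly when R is transitive. Such an R need not be transitive, so not valid.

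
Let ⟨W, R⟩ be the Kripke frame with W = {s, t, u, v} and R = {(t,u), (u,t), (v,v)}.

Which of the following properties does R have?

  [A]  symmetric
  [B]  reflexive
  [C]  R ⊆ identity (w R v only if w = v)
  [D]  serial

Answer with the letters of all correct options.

A

(A) symmetric: every R-edge is matched by its reverse.
(B) not reflexive: not s R s.
(C) not ⊆ identity: t R u with t ≠ u.
(D) not serial: s has no R-successor.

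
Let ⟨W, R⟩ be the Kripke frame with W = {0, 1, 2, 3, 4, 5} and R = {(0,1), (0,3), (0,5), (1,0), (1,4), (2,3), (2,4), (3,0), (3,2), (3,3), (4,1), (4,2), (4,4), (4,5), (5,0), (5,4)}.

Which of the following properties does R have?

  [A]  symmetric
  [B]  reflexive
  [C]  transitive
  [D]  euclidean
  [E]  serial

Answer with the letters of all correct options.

A, E

(A) symmetric: every R-edge is matched by its reverse.
(B) not reflexive: not 0 R 0.
(C) not transitive: 0 R 1 and 1 R 0 but not 0 R 0.
(D) not euclidean: 0 R 1 and 0 R 3 but not 1 R 3.
(E) serial: every world has an R-successor.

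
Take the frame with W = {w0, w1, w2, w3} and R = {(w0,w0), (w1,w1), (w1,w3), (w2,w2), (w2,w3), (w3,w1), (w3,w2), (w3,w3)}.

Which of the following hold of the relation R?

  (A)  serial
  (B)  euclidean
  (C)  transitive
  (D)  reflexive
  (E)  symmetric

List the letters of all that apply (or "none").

A, D, E

(A) serial: every world has an R-successor.
(B) not euclidean: w3 R w1 and w3 R w2 but not w1 R w2.
(C) not transitive: w1 R w3 and w3 R w2 but not w1 R w2.
(D) reflexive: each world relates to itself.
(E) symmetric: every R-edge is matched by its reverse.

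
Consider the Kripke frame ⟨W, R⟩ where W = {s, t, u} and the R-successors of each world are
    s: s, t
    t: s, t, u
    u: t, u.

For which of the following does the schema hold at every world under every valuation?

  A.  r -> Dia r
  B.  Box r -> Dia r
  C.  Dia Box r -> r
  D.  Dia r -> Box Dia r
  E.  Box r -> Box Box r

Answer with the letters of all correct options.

A, B, C

R is reflexive: each world relates to itself.
R is symmetric: every R-edge is matched by its reverse.
R is not transitive: s R t and t R u but not s R u.
R is not euclidean: t R s and t R u but not s R u.
R is serial: every world has an R-successor.
(A) r -> Dia r is the dual of axiom T; it is valid on a frame exactly when R is reflexive. R is reflexive, so valid.
(B) Box r -> Dia r (axiom D) characterises the serial frames. R is serial — valid.
(C) Dia Box r -> r (the dual of axiom B) characterises the symmetric frames. R is symmetric — valid.
(D) Dia r -> Box Dia r is axiom 5; it is valid on a frame exactly when R is euclidean. R is not euclidean, so not valid.
(E) Box r -> Box Box r is axiom 4; it is valid on a frame exactly when R is transitive. R is not transitive, so not valid.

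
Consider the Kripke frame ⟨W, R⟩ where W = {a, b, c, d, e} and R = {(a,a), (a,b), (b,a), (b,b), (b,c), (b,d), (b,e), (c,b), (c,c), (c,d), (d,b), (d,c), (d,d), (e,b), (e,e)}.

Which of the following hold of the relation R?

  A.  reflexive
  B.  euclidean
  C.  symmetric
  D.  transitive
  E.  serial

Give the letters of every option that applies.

A, C, E

(A) reflexive: each world relates to itself.
(B) not euclidean: b R a and b R c but not a R c.
(C) symmetric: every R-edge is matched by its reverse.
(D) not transitive: a R b and b R c but not a R c.
(E) serial: every world has an R-successor.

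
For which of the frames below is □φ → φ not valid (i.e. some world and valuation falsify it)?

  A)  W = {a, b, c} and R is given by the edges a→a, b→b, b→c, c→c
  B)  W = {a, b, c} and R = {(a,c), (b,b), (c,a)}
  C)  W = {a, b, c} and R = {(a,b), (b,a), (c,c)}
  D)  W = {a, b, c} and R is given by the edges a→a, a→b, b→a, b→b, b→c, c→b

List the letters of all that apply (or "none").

B, C, D

The schema □φ → φ is axiom T; it is valid on a frame iff R is reflexive.
(A) R is reflexive (each world relates to itself), so the schema is valid here.
(B) R is not reflexive (not a R a), so the schema fails here.
(C) R is not reflexive (not a R a), so the schema fails here.
(D) R is not reflexive (not c R c), so the schema fails here.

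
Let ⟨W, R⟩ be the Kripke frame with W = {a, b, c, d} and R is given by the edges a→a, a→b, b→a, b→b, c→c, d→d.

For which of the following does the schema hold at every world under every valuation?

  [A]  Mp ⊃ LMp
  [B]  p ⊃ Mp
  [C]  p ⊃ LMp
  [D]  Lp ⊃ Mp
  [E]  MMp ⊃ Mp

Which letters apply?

R is reflexive: each world relates to itself.
R is symmetric: every R-edge is matched by its reverse.
R is transitive: R is closed under composition.
R is euclidean: any two R-successors of the same world are R-related.
R is serial: every world has an R-successor.
(A) Mp ⊃ LMp (axiom 5) characterises the euclidean frames. R is euclidean — valid.
(B) p ⊃ Mp is the dual of axiom T, which corresponds to reflexivity. R is reflexive — valid.
(C) p ⊃ LMp is axiom B; it is valid on a frame exactly when R is symmetric. R is symmetric, so valid.
(D) Lp ⊃ Mp is axiom D, which corresponds to seriality. R is serial — valid.
(E) the dual of axiom 4: valid iff R is transitive. R is transitive — valid.

A, B, C, D, E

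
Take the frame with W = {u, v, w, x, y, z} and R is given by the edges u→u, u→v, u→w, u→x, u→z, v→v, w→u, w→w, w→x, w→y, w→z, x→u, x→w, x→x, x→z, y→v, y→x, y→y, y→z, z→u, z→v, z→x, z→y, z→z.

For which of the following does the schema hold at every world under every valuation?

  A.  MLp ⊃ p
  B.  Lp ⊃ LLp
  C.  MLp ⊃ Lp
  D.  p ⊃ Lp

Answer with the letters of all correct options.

R is not symmetric: u R v but not v R u.
R is not transitive: u R w and w R y but not u R y.
R is not euclidean: u R v and u R u but not v R u.
R is not a subset of the identity: u R v with u ≠ v.
(A) MLp ⊃ p is the dual of axiom B; it is valid on a frame exactly when R is symmetric. R is not symmetric, so not valid.
(B) Lp ⊃ LLp (axiom 4) characterises the transitive frames. R is not transitive — not valid.
(C) MLp ⊃ Lp is the dual of axiom 5, which corresponds to the euclidean property. R is not euclidean — not valid.
(D) p ⊃ Lp is equivalent to ◇p→p; it holds exactly when R ⊆ identity. Here R ⊄ identity — not valid.

none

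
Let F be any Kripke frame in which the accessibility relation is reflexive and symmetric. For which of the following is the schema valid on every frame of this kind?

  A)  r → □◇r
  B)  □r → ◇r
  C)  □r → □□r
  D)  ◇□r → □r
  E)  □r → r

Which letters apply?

A, B, E

Reflexive relations are serial.
(A) r → □◇r (axiom B) characterises the symmetric frames. Every such R is symmetric — valid.
(B) □r → ◇r (axiom D) characterises the serial frames. Every such R is serial — valid.
(C) □r → □□r (axiom 4) characterises the transitive frames. Such an R need not be transitive — not valid.
(D) the dual of axiom 5: valid iff R is euclidean. Such an R need not be euclidean — not valid.
(E) axiom T: valid iff R is reflexive. Every such R is reflexive — valid.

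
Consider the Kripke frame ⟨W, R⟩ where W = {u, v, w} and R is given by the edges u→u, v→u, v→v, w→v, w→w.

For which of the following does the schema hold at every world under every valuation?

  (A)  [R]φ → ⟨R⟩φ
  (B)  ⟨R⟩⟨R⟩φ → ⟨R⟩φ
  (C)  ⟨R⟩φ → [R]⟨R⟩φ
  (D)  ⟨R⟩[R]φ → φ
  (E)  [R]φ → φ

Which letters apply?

R is reflexive: each world relates to itself.
R is not symmetric: v R u but not u R v.
R is not transitive: w R v and v R u but not w R u.
R is not euclidean: v R u and v R v but not u R v.
R is serial: every world has an R-successor.
(A) [R]φ → ⟨R⟩φ is axiom D; it is valid on a frame exactly when R is serial. R is serial, so valid.
(B) the dual of axiom 4: valid iff R is transitive. R is not transitive — not valid.
(C) ⟨R⟩φ → [R]⟨R⟩φ (axiom 5) characterises the euclidean frames. R is not euclidean — not valid.
(D) ⟨R⟩[R]φ → φ (the dual of axiom B) characterises the symmetric frames. R is not symmetric — not valid.
(E) [R]φ → φ is axiom T, which corresponds to reflexivity. R is reflexive — valid.

A, E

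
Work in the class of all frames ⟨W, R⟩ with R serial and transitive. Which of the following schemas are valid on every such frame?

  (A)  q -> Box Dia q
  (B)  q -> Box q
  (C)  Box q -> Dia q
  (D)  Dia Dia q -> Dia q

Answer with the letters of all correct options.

C, D

(A) q -> Box Dia q is axiom B, which corresponds to symmetry. Such an R need not be symmetric — not valid.
(B) q -> Box q (equivalent to ◇p→p) corresponds to R being a subset of the identity. Such an R need not be a subset of the identity, so not valid.
(C) Box q -> Dia q is axiom D; it is valid on a frame exactly when R is serial. Every such R is serial, so valid.
(D) Dia Dia q -> Dia q (the dual of axiom 4) characterises the transitive frames. Every such R is transitive — valid.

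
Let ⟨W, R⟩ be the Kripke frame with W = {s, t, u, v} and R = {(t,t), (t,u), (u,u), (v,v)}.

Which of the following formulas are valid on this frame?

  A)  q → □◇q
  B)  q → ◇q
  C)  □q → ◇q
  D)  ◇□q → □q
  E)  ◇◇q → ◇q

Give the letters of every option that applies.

E

R is not reflexive: not s R s.
R is not symmetric: t R u but not u R t.
R is transitive: R is closed under composition.
R is not euclidean: t R u and t R t but not u R t.
R is not serial: s has no R-successor.
(A) q → □◇q is axiom B, which corresponds to symmetry. R is not symmetric — not valid.
(B) the dual of axiom T: valid iff R is reflexive. R is not reflexive — not valid.
(C) □q → ◇q is axiom D; it is valid on a frame exactly when R is serial. R is not serial, so not valid.
(D) ◇□q → □q (the dual of axiom 5) characterises the euclidean frames. R is not euclidean — not valid.
(E) ◇◇q → ◇q (the dual of axiom 4) characterises the transitive frames. R is transitive — valid.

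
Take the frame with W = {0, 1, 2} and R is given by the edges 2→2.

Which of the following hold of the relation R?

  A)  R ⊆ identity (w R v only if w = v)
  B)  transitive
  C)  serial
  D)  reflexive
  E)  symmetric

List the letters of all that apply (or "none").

(A) ⊆ identity: every R-edge is a self-loop.
(B) transitive: R is closed under composition.
(C) not serial: 0 has no R-successor.
(D) not reflexive: not 0 R 0.
(E) symmetric: every R-edge is matched by its reverse.

A, B, E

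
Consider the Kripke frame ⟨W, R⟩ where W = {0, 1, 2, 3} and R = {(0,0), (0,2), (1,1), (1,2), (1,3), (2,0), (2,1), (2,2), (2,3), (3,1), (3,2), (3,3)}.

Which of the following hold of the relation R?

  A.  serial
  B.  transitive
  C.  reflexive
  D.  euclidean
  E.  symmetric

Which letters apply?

A, C, E

(A) serial: every world has an R-successor.
(B) not transitive: 0 R 2 and 2 R 1 but not 0 R 1.
(C) reflexive: each world relates to itself.
(D) not euclidean: 2 R 0 and 2 R 1 but not 0 R 1.
(E) symmetric: every R-edge is matched by its reverse.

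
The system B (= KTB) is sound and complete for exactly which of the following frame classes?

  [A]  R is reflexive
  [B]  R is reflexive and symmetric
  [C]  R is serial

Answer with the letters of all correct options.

B

(A) this class determines T (= KT), not B (= KTB).
(B) B (= KTB) is sound and complete for exactly this class.
(C) this class determines D, not B (= KTB).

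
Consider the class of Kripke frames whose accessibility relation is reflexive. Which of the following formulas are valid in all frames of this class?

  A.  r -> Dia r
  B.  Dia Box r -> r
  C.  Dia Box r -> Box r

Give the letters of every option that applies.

A

A reflexive relation is serial.
(A) r -> Dia r (the dual of axiom T) characterises the reflexive frames. Every such R is reflexive — valid.
(B) Dia Box r -> r is the dual of axiom B, which corresponds to symmetry. Such an R need not be symmetric — not valid.
(C) the dual of axiom 5: valid iff R is euclidean. Such an R need not be euclidean — not valid.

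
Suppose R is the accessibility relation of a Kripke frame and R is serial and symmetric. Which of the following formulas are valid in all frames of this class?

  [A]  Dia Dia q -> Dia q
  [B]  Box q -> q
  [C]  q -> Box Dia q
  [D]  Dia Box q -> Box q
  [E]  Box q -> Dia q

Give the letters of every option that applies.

(A) Dia Dia q -> Dia q (the dual of axiom 4) characterises the transitive frames. Such an R need not be transitive — not valid.
(B) Box q -> q is axiom T; it is valid on a frame exactly when R is reflexive. Such an R need not be reflexive, so not valid.
(C) q -> Box Dia q is axiom B; it is valid on a frame exactly when R is symmetric. Every such R is symmetric, so valid.
(D) Dia Box q -> Box q is the dual of axiom 5; it is valid on a frame exactly when R is euclidean. Such an R need not be euclidean, so not valid.
(E) Box q -> Dia q is axiom D; it is valid on a frame exactly when R is serial. Every such R is serial, so valid.

C, E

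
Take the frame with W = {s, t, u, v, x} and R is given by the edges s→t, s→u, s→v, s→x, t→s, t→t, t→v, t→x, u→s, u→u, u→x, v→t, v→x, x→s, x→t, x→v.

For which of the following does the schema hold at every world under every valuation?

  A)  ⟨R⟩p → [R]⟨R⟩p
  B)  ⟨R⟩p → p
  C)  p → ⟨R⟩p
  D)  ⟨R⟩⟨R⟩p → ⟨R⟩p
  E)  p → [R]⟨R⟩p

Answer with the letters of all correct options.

none

R is not reflexive: not s R s.
R is not symmetric: s R v but not v R s.
R is not transitive: s R t and t R s but not s R s.
R is not euclidean: s R t and s R u but not t R u.
R is not a subset of the identity: s R t with s ≠ t.
(A) ⟨R⟩p → [R]⟨R⟩p (axiom 5) characterises the euclidean frames. R is not euclidean — not valid.
(B) ⟨R⟩p → p (the converse of T) corresponds to R being a subset of the identity. Here R ⊄ identity, so not valid.
(C) the dual of axiom T: valid iff R is reflexive. R is not reflexive — not valid.
(D) ⟨R⟩⟨R⟩p → ⟨R⟩p is the dual of axiom 4; it is valid on a frame exactly when R is transitive. R is not transitive, so not valid.
(E) axiom B: valid iff R is symmetric. R is not symmetric — not valid.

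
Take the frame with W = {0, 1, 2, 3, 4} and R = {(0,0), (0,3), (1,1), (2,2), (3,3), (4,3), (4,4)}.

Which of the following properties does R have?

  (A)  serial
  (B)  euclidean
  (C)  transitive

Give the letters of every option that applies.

A, C

(A) serial: every world has an R-successor.
(B) not euclidean: 0 R 3 and 0 R 0 but not 3 R 0.
(C) transitive: R is closed under composition.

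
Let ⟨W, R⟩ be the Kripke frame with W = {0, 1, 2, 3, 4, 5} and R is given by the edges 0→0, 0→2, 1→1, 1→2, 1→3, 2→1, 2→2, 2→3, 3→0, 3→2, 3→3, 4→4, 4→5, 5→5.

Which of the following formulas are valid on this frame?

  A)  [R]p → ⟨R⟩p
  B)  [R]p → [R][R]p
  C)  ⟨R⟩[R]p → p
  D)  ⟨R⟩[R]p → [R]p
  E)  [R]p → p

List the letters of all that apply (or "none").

A, E

R is reflexive: each world relates to itself.
R is not symmetric: 0 R 2 but not 2 R 0.
R is not transitive: 0 R 2 and 2 R 1 but not 0 R 1.
R is not euclidean: 0 R 2 and 0 R 0 but not 2 R 0.
R is serial: every world has an R-successor.
(A) [R]p → ⟨R⟩p is axiom D; it is valid on a frame exactly when R is serial. R is serial, so valid.
(B) [R]p → [R][R]p (axiom 4) characterises the transitive frames. R is not transitive — not valid.
(C) ⟨R⟩[R]p → p is the dual of axiom B; it is valid on a frame exactly when R is symmetric. R is not symmetric, so not valid.
(D) ⟨R⟩[R]p → [R]p (the dual of axiom 5) characterises the euclidean frames. R is not euclidean — not valid.
(E) [R]p → p is axiom T, which corresponds to reflexivity. R is reflexive — valid.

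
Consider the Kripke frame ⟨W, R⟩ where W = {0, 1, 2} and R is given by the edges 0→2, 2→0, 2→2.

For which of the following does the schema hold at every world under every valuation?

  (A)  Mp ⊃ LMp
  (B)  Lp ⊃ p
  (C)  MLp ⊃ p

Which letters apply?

C

R is not reflexive: not 0 R 0.
R is symmetric: every R-edge is matched by its reverse.
R is not euclidean: 2 R 0 and 2 R 0 but not 0 R 0.
(A) axiom 5: valid iff R is euclidean. R is not euclidean — not valid.
(B) axiom T: valid iff R is reflexive. R is not reflexive — not valid.
(C) the dual of axiom B: valid iff R is symmetric. R is symmetric — valid.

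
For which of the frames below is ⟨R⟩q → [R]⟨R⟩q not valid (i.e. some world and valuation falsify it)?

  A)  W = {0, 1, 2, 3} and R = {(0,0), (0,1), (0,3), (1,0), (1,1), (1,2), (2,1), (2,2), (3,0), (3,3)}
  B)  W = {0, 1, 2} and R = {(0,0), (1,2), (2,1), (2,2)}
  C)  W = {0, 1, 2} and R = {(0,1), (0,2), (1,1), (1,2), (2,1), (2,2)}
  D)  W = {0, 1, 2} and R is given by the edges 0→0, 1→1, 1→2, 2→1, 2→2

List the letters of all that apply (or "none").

A, B

The schema ⟨R⟩q → [R]⟨R⟩q is axiom 5; it is valid on a frame iff R is euclidean.
(A) R is not euclidean (0 R 1 and 0 R 3 but not 1 R 3), so the schema fails here.
(B) R is not euclidean (2 R 1 and 2 R 1 but not 1 R 1), so the schema fails here.
(C) R is euclidean (any two R-successors of the same world are R-related), so the schema is valid here.
(D) R is euclidean (any two R-successors of the same world are R-related), so the schema is valid here.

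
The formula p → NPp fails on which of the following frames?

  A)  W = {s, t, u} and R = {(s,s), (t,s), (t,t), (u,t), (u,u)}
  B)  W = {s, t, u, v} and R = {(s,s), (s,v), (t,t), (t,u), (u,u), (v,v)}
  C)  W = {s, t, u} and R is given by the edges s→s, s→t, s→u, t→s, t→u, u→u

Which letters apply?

A, B, C

The schema p → NPp is axiom B; it is valid on a frame iff R is symmetric.
(A) R is not symmetric (t R s but not s R t), so the schema fails here.
(B) R is not symmetric (s R v but not v R s), so the schema fails here.
(C) R is not symmetric (s R u but not u R s), so the schema fails here.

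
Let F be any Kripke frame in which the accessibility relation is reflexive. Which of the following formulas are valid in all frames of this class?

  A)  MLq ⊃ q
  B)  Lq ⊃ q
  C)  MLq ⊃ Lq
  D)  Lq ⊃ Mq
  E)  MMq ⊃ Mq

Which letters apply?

B, D

A reflexive relation is serial.
(A) MLq ⊃ q (the dual of axiom B) characterises the symmetric frames. Such an R need not be symmetric — not valid.
(B) axiom T: valid iff R is reflexive. Every such R is reflexive — valid.
(C) the dual of axiom 5: valid iff R is euclidean. Such an R need not be euclidean — not valid.
(D) Lq ⊃ Mq is axiom D, which corresponds to seriality. Every such R is serial — valid.
(E) MMq ⊃ Mq is the dual of axiom 4, which corresponds to transitivity. Such an R need not be transitive — not valid.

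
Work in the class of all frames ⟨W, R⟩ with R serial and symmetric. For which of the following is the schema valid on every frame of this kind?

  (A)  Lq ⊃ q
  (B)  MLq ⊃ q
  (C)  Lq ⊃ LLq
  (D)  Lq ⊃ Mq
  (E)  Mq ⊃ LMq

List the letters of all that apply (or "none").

B, D

(A) Lq ⊃ q (axiom T) characterises the reflexive frames. Such an R need not be reflexive — not valid.
(B) MLq ⊃ q is the dual of axiom B; it is valid on a frame exactly when R is symmetric. Every such R is symmetric, so valid.
(C) axiom 4: valid iff R is transitive. Such an R need not be transitive — not valid.
(D) Lq ⊃ Mq is axiom D; it is valid on a frame exactly when R is serial. Every such R is serial, so valid.
(E) Mq ⊃ LMq is axiom 5, which corresponds to the euclidean property. Such an R need not be euclidean — not valid.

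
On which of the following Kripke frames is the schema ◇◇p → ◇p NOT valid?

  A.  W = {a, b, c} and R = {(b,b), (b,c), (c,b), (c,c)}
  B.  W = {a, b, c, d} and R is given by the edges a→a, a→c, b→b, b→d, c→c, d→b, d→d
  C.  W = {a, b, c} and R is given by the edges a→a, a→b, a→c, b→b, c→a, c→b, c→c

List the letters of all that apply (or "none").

none

The schema ◇◇p → ◇p is the dual of axiom 4; it is valid on a frame iff R is transitive.
(A) R is transitive (R is closed under composition), so the schema is valid here.
(B) R is transitive (R is closed under composition), so the schema is valid here.
(C) R is transitive (R is closed under composition), so the schema is valid here.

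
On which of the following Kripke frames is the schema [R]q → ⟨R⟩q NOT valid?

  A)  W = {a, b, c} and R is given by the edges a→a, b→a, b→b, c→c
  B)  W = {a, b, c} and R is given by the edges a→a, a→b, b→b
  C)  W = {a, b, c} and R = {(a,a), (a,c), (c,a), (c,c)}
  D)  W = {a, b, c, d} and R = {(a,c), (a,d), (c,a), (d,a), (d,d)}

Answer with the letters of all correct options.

The schema [R]q → ⟨R⟩q is axiom D; it is valid on a frame iff R is serial.
(A) R is serial (every world has an R-successor), so the schema is valid here.
(B) R is not serial (c has no R-successor), so the schema fails here.
(C) R is not serial (b has no R-successor), so the schema fails here.
(D) R is not serial (b has no R-successor), so the schema fails here.

B, C, D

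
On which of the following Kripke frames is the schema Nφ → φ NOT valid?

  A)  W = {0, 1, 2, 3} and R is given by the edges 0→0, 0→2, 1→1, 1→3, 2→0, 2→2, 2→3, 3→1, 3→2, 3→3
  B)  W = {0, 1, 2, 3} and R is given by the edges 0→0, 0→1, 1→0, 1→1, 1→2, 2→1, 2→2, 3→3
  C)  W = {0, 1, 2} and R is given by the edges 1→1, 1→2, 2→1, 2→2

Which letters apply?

The schema Nφ → φ is axiom T; it is valid on a frame iff R is reflexive.
(A) R is reflexive (each world relates to itself), so the schema is valid here.
(B) R is reflexive (each world relates to itself), so the schema is valid here.
(C) R is not reflexive (not 0 R 0), so the schema fails here.

C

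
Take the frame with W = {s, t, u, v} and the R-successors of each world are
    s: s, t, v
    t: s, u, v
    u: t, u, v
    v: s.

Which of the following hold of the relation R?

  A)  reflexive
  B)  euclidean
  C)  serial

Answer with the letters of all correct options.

(A) not reflexive: not t R t.
(B) not euclidean: s R v and s R t but not v R t.
(C) serial: every world has an R-successor.

C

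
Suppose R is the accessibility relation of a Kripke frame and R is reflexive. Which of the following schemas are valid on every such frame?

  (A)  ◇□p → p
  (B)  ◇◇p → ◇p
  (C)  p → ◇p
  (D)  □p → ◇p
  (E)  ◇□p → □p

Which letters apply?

C, D

A reflexive relation is serial.
(A) the dual of axiom B: valid iff R is symmetric. Such an R need not be symmetric — not valid.
(B) ◇◇p → ◇p is the dual of axiom 4, which corresponds to transitivity. Such an R need not be transitive — not valid.
(C) the dual of axiom T: valid iff R is reflexive. Every such R is reflexive — valid.
(D) □p → ◇p (axiom D) characterises the serial frames. Every such R is serial — valid.
(E) ◇□p → □p (the dual of axiom 5) characterises the euclidean frames. Such an R need not be euclidean — not valid.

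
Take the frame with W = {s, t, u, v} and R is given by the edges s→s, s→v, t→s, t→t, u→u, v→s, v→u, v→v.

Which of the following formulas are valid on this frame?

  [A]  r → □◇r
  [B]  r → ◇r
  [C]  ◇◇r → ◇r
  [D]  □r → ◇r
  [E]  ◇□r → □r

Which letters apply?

R is reflexive: each world relates to itself.
R is not symmetric: t R s but not s R t.
R is not transitive: s R v and v R u but not s R u.
R is not euclidean: t R s and t R t but not s R t.
R is serial: every world has an R-successor.
(A) r → □◇r is axiom B; it is valid on a frame exactly when R is symmetric. R is not symmetric, so not valid.
(B) r → ◇r is the dual of axiom T, which corresponds to reflexivity. R is reflexive — valid.
(C) ◇◇r → ◇r is the dual of axiom 4; it is valid on a frame exactly when R is transitive. R is not transitive, so not valid.
(D) axiom D: valid iff R is serial. R is serial — valid.
(E) the dual of axiom 5: valid iff R is euclidean. R is not euclidean — not valid.

B, D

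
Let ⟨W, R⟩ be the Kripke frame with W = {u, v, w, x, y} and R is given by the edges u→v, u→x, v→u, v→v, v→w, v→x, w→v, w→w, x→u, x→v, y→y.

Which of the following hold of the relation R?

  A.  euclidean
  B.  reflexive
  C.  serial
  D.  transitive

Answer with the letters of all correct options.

C

(A) not euclidean: v R u and v R w but not u R w.
(B) not reflexive: not u R u.
(C) serial: every world has an R-successor.
(D) not transitive: u R v and v R u but not u R u.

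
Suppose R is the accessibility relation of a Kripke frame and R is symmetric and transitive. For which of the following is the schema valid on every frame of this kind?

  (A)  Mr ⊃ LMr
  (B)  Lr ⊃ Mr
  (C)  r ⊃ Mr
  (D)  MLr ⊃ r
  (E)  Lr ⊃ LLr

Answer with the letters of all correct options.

A symmetric transitive relation is euclidean (uRv and uRw give vRu by symmetry, then vRw by transitivity).
(A) Mr ⊃ LMr is axiom 5; it is valid on a frame exactly when R is euclidean. Every such R is euclidean, so valid.
(B) Lr ⊃ Mr is axiom D, which corresponds to seriality. Such an R need not be serial — not valid.
(C) r ⊃ Mr is the dual of axiom T, which corresponds to reflexivity. Such an R need not be reflexive — not valid.
(D) MLr ⊃ r is the dual of axiom B; it is valid on a frame exactly when R is symmetric. Every such R is symmetric, so valid.
(E) Lr ⊃ LLr is axiom 4, which corresponds to transitivity. Every such R is transitive — valid.

A, D, E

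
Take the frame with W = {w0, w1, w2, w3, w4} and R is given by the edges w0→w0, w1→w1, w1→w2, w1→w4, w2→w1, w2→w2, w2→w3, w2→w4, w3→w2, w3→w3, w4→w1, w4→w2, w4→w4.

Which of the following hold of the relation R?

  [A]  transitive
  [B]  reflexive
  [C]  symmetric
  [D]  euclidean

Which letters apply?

(A) not transitive: w1 R w2 and w2 R w3 but not w1 R w3.
(B) reflexive: each world relates to itself.
(C) symmetric: every R-edge is matched by its reverse.
(D) not euclidean: w2 R w1 and w2 R w3 but not w1 R w3.

B, C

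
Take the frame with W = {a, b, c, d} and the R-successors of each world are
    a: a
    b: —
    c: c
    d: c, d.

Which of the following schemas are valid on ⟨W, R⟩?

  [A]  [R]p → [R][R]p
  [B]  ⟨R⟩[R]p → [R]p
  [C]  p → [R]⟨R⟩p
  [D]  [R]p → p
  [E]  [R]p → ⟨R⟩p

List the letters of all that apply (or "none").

R is not reflexive: not b R b.
R is not symmetric: d R c but not c R d.
R is transitive: R is closed under composition.
R is not euclidean: d R c and d R d but not c R d.
R is not serial: b has no R-successor.
(A) [R]p → [R][R]p is axiom 4, which corresponds to transitivity. R is transitive — valid.
(B) ⟨R⟩[R]p → [R]p is the dual of axiom 5, which corresponds to the euclidean property. R is not euclidean — not valid.
(C) p → [R]⟨R⟩p is axiom B; it is valid on a frame exactly when R is symmetric. R is not symmetric, so not valid.
(D) axiom T: valid iff R is reflexive. R is not reflexive — not valid.
(E) [R]p → ⟨R⟩p is axiom D; it is valid on a frame exactly when R is serial. R is not serial, so not valid.

A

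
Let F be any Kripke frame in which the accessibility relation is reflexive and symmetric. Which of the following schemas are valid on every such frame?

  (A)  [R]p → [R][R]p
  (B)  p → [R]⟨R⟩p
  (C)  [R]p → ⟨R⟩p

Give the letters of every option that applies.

B, C

Reflexive relations are serial.
(A) [R]p → [R][R]p (axiom 4) characterises the transitive frames. Such an R need not be transitive — not valid.
(B) p → [R]⟨R⟩p is axiom B; it is valid on a frame exactly when R is symmetric. Every such R is symmetric, so valid.
(C) axiom D: valid iff R is serial. Every such R is serial — valid.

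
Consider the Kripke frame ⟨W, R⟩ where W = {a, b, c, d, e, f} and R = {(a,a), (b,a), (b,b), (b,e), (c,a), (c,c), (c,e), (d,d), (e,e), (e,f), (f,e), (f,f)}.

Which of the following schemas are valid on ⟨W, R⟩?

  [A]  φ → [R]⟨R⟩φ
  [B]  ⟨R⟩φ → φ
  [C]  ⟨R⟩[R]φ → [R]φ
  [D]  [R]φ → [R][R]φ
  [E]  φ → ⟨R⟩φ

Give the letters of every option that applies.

E

R is reflexive: each world relates to itself.
R is not symmetric: b R a but not a R b.
R is not transitive: b R e and e R f but not b R f.
R is not euclidean: b R a and b R b but not a R b.
R is not a subset of the identity: b R a with b ≠ a.
(A) φ → [R]⟨R⟩φ (axiom B) characterises the symmetric frames. R is not symmetric — not valid.
(B) ⟨R⟩φ → φ is valid only on frames where every R-edge is a self-loop. Here R ⊄ identity — not valid.
(C) ⟨R⟩[R]φ → [R]φ is the dual of axiom 5, which corresponds to the euclidean property. R is not euclidean — not valid.
(D) axiom 4: valid iff R is transitive. R is not transitive — not valid.
(E) φ → ⟨R⟩φ (the dual of axiom T) characterises the reflexive frames. R is reflexive — valid.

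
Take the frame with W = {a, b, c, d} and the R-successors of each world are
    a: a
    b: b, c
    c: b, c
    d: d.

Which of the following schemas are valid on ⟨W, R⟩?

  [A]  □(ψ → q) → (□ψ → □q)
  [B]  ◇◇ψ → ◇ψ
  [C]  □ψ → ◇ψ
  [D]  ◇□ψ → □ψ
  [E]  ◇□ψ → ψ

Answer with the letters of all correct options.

A, B, C, D, E

R is symmetric: every R-edge is matched by its reverse.
R is transitive: R is closed under composition.
R is euclidean: any two R-successors of the same world are R-related.
R is serial: every world has an R-successor.
(A) □(ψ → q) → (□ψ → □q) is the K axiom; it holds on all frames — valid.
(B) the dual of axiom 4: valid iff R is transitive. R is transitive — valid.
(C) □ψ → ◇ψ is axiom D; it is valid on a frame exactly when R is serial. R is serial, so valid.
(D) ◇□ψ → □ψ is the dual of axiom 5, which corresponds to the euclidean property. R is euclidean — valid.
(E) ◇□ψ → ψ (the dual of axiom B) characterises the symmetric frames. R is symmetric — valid.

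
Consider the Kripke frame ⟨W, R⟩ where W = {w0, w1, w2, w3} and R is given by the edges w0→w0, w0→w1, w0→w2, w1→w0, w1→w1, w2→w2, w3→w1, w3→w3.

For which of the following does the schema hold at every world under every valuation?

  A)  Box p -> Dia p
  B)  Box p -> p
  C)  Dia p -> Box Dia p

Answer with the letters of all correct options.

A, B

R is reflexive: each world relates to itself.
R is not euclidean: w0 R w1 and w0 R w2 but not w1 R w2.
R is serial: every world has an R-successor.
(A) Box p -> Dia p (axiom D) characterises the serial frames. R is serial — valid.
(B) Box p -> p is axiom T, which corresponds to reflexivity. R is reflexive — valid.
(C) Dia p -> Box Dia p is axiom 5; it is valid on a frame exactly when R is euclidean. R is not euclidean, so not valid.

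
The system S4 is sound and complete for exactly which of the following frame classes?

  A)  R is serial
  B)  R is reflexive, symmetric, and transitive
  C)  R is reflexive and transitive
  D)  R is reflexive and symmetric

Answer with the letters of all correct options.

C

(A) this class determines D, not S4.
(B) this class determines S5, not S4.
(C) S4 is sound and complete for exactly this class.
(D) this class determines B (= KTB), not S4.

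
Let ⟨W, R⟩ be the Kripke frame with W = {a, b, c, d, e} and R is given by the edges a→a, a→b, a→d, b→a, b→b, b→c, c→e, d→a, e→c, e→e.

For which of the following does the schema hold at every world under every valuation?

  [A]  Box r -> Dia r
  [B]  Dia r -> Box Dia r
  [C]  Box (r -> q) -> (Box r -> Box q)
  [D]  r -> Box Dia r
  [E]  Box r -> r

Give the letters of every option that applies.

A, C

R is not reflexive: not c R c.
R is not symmetric: b R c but not c R b.
R is not euclidean: a R b and a R d but not b R d.
R is serial: every world has an R-successor.
(A) Box r -> Dia r is axiom D; it is valid on a frame exactly when R is serial. R is serial, so valid.
(B) Dia r -> Box Dia r is axiom 5; it is valid on a frame exactly when R is euclidean. R is not euclidean, so not valid.
(C) this is just K, valid on every normal frame.
(D) r -> Box Dia r is axiom B, which corresponds to symmetry. R is not symmetric — not valid.
(E) axiom T: valid iff R is reflexive. R is not reflexive — not valid.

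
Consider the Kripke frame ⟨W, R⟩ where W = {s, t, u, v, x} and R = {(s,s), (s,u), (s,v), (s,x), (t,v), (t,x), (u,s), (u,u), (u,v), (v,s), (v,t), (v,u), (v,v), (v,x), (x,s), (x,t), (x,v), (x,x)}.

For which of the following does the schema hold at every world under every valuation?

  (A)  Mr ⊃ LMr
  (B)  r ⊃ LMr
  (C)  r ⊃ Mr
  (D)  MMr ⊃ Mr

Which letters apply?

R is not reflexive: not t R t.
R is symmetric: every R-edge is matched by its reverse.
R is not transitive: s R v and v R t but not s R t.
R is not euclidean: s R u and s R x but not u R x.
(A) Mr ⊃ LMr (axiom 5) characterises the euclidean frames. R is not euclidean — not valid.
(B) r ⊃ LMr is axiom B, which corresponds to symmetry. R is symmetric — valid.
(C) the dual of axiom T: valid iff R is reflexive. R is not reflexive — not valid.
(D) MMr ⊃ Mr is the dual of axiom 4, which corresponds to transitivity. R is not transitive — not valid.

B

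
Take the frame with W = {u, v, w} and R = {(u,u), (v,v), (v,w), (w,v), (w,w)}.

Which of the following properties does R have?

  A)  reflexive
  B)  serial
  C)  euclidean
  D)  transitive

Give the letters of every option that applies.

(A) reflexive: each world relates to itself.
(B) serial: every world has an R-successor.
(C) euclidean: any two R-successors of the same world are R-related.
(D) transitive: R is closed under composition.

A, B, C, D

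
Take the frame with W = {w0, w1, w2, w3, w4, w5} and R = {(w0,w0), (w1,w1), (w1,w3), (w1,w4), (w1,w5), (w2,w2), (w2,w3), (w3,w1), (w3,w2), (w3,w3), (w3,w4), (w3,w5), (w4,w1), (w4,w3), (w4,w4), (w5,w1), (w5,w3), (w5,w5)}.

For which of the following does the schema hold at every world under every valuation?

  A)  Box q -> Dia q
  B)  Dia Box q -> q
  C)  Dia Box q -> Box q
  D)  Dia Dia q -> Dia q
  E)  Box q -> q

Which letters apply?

A, B, E

R is reflexive: each world relates to itself.
R is symmetric: every R-edge is matched by its reverse.
R is not transitive: w1 R w3 and w3 R w2 but not w1 R w2.
R is not euclidean: w1 R w4 and w1 R w5 but not w4 R w5.
R is serial: every world has an R-successor.
(A) Box q -> Dia q is axiom D; it is valid on a frame exactly when R is serial. R is serial, so valid.
(B) Dia Box q -> q (the dual of axiom B) characterises the symmetric frames. R is symmetric — valid.
(C) Dia Box q -> Box q (the dual of axiom 5) characterises the euclidean frames. R is not euclidean — not valid.
(D) Dia Dia q -> Dia q is the dual of axiom 4; it is valid on a frame exactly when R is transitive. R is not transitive, so not valid.
(E) axiom T: valid iff R is reflexive. R is reflexive — valid.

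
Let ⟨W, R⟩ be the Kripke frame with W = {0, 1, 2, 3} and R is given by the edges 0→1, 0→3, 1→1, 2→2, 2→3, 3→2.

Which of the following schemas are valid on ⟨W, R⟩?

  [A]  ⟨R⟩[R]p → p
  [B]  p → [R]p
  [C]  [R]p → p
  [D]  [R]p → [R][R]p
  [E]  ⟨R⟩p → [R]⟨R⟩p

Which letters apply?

none

R is not reflexive: not 0 R 0.
R is not symmetric: 0 R 1 but not 1 R 0.
R is not transitive: 0 R 3 and 3 R 2 but not 0 R 2.
R is not euclidean: 0 R 1 and 0 R 3 but not 1 R 3.
R is not a subset of the identity: 0 R 1 with 0 ≠ 1.
(A) the dual of axiom B: valid iff R is symmetric. R is not symmetric — not valid.
(B) p → [R]p is equivalent to ◇p→p; it holds exactly when R ⊆ identity. Here R ⊄ identity — not valid.
(C) [R]p → p (axiom T) characterises the reflexive frames. R is not reflexive — not valid.
(D) [R]p → [R][R]p is axiom 4; it is valid on a frame exactly when R is transitive. R is not transitive, so not valid.
(E) axiom 5: valid iff R is euclidean. R is not euclidean — not valid.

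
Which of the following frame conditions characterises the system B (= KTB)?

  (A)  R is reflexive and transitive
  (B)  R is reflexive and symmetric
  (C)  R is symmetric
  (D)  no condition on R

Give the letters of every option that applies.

B

(A) this class determines S4, not B (= KTB).
(B) B (= KTB) is sound and complete for exactly this class.
(C) this class determines KB, not B (= KTB).
(D) this class determines K, not B (= KTB).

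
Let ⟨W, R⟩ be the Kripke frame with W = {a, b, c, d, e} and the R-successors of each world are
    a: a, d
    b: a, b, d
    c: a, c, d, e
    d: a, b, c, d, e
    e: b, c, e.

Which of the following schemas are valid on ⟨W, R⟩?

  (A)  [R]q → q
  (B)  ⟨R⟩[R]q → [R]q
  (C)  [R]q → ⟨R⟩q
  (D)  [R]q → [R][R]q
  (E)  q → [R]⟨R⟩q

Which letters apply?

R is reflexive: each world relates to itself.
R is not symmetric: b R a but not a R b.
R is not transitive: a R d and d R b but not a R b.
R is not euclidean: b R a and b R b but not a R b.
R is serial: every world has an R-successor.
(A) axiom T: valid iff R is reflexive. R is reflexive — valid.
(B) the dual of axiom 5: valid iff R is euclidean. R is not euclidean — not valid.
(C) axiom D: valid iff R is serial. R is serial — valid.
(D) axiom 4: valid iff R is transitive. R is not transitive — not valid.
(E) q → [R]⟨R⟩q is axiom B, which corresponds to symmetry. R is not symmetric — not valid.

A, C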